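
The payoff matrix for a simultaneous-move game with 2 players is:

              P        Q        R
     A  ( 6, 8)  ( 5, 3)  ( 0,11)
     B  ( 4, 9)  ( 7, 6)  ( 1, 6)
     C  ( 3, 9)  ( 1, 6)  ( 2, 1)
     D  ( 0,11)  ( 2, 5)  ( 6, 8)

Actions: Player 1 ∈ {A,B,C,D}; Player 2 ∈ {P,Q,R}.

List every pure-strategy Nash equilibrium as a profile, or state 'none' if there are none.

Equilibria: none

(A,P): not NE [P2→R gives 11>8]
(A,Q): not NE [P1→B gives 7>5; P2→R gives 11>3]
(A,R): not NE [P1→D gives 6>0]
(B,P): not NE [P1→A gives 6>4]
(B,Q): not NE [P2→P gives 9>6]
(B,R): not NE [P1→D gives 6>1; P2→P gives 9>6]
(C,P): not NE [P1→A gives 6>3]
(C,Q): not NE [P1→B gives 7>1; P2→P gives 9>6]
(C,R): not NE [P1→D gives 6>2; P2→P gives 9>1]
(D,P): not NE [P1→A gives 6>0]
(D,Q): not NE [P1→B gives 7>2; P2→P gives 11>5]
(D,R): not NE [P2→P gives 11>8]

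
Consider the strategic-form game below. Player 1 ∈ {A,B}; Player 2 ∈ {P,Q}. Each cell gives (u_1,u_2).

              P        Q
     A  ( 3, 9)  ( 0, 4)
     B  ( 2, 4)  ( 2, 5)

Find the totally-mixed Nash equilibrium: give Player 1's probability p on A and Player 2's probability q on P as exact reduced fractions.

p=1/6, q=2/3

P1 indiff ⇒ q·3+(1-q)·0 = q·2+(1-q)·2 ⇒ q(1) = (1-q)(2) ⇒ q = 2/3
P2 indiff ⇒ p·9+(1-p)·4 = p·4+(1-p)·5 ⇒ p(5) = (1-p)(1) ⇒ p = 1/6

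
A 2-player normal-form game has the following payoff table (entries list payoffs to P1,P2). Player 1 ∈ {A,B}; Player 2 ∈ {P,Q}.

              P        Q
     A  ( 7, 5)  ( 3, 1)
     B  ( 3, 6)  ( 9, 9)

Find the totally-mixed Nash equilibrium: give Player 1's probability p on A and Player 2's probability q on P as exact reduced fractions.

(p,q) = (3/7, 3/5)

P1 indiff ⇒ q·7+(1-q)·3 = q·3+(1-q)·9 ⇒ q(4) = (1-q)(6) ⇒ q = 3/5
P2 indiff ⇒ p·5+(1-p)·6 = p·1+(1-p)·9 ⇒ p(4) = (1-p)(3) ⇒ p = 3/7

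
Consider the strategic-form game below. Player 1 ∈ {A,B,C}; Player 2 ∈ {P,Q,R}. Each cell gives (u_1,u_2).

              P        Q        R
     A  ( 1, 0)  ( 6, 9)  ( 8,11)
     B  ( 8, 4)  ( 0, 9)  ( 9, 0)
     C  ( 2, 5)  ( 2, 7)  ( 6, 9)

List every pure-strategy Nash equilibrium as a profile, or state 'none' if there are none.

No pure NE.

(A,P): not NE [P1→B gives 8>1; P2→R gives 11>0]
(A,Q): not NE [P2→R gives 11>9]
(A,R): not NE [P1→B gives 9>8]
(B,P): not NE [P2→Q gives 9>4]
(B,Q): not NE [P1→A gives 6>0]
(B,R): not NE [P2→Q gives 9>0]
(C,P): not NE [P1→B gives 8>2; P2→R gives 9>5]
(C,Q): not NE [P1→A gives 6>2; P2→R gives 9>7]
(C,R): not NE [P1→B gives 9>6]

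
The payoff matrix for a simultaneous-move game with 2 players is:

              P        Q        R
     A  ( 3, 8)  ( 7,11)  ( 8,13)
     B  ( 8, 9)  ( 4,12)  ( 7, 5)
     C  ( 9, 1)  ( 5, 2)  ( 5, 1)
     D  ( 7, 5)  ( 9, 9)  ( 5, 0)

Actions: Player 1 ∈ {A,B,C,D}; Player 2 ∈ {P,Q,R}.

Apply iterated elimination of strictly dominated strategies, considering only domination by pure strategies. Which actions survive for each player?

P2 drop P (Q beats it: A:11>8 B:12>9 C:2>1 D:9>5)
P1 drop B (A beats it: Q:7>4 R:8>7)
P1 drop C (A beats it: Q:7>5 R:8>5)
P1→{A,D} P2→{Q,R}

Survivors P1:{A,D} P2:{Q,R}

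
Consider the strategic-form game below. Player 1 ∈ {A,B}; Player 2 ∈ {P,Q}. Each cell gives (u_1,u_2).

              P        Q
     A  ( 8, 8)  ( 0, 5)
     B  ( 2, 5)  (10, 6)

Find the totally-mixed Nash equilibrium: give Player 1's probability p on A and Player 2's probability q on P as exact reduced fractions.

(p,q) = (1/4, 5/8)

P1 indiff ⇒ q·8+(1-q)·0 = q·2+(1-q)·10 ⇒ q(6) = (1-q)(10) ⇒ q = 5/8
P2 indiff ⇒ p·8+(1-p)·5 = p·5+(1-p)·6 ⇒ p(3) = (1-p)(1) ⇒ p = 1/4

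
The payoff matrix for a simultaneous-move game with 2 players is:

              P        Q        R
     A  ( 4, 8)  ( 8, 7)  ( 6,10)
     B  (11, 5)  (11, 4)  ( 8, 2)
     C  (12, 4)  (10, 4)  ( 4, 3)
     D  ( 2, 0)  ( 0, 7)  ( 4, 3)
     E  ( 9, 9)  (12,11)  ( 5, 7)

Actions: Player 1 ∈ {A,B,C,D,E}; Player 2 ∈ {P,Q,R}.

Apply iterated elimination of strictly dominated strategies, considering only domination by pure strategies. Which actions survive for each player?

IESDS → P1:{B,C,E} P2:{P,Q}

P1 drop A (B beats it: P:11>4 Q:11>8 R:8>6)
P1 drop D (B beats it: P:11>2 Q:11>0 R:8>4)
P2 drop R (P beats it: B:5>2 C:4>3 E:9>7)
P1→{B,C,E} P2→{P,Q}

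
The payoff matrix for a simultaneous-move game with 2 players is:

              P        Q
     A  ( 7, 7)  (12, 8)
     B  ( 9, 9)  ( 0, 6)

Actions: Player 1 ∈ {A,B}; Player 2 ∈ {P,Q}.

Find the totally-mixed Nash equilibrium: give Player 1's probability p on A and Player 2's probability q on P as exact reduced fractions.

P1 mixes 3/4 on A; P2 mixes 6/7 on P

P1 indiff ⇒ q·7+(1-q)·12 = q·9+(1-q)·0 ⇒ q(-2) = (1-q)(-12) ⇒ q = 6/7
P2 indiff ⇒ p·7+(1-p)·9 = p·8+(1-p)·6 ⇒ p(-1) = (1-p)(-3) ⇒ p = 3/4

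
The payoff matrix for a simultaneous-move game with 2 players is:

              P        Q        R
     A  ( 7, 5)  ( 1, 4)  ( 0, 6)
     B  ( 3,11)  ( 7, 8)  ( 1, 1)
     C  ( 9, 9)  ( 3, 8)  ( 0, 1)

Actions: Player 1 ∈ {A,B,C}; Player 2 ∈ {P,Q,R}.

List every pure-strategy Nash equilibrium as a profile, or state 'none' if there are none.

Nash profiles: (C,P)

(A,P): not NE [P1→C gives 9>7; P2→R gives 6>5]
(A,Q): not NE [P1→B gives 7>1; P2→R gives 6>4]
(A,R): not NE [P1→B gives 1>0]
(B,P): not NE [P1→C gives 9>3]
(B,Q): not NE [P2→P gives 11>8]
(B,R): not NE [P2→P gives 11>1]
(C,P): NE
(C,Q): not NE [P1→B gives 7>3; P2→P gives 9>8]
(C,R): not NE [P1→B gives 1>0; P2→P gives 9>1]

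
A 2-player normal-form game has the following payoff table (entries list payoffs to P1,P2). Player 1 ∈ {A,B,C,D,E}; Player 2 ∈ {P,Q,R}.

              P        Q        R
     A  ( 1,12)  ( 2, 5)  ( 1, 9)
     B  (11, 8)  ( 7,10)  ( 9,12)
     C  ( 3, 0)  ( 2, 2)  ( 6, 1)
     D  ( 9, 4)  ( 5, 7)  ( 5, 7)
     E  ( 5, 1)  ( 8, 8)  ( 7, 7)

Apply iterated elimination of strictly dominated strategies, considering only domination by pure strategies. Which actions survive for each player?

P1 drop A (B beats it: P:11>1 Q:7>2 R:9>1)
P1 drop C (B beats it: P:11>3 Q:7>2 R:9>6)
P1 drop D (B beats it: P:11>9 Q:7>5 R:9>5)
P2 drop P (Q beats it: B:10>8 E:8>1)
P1→{B,E} P2→{Q,R}

Remaining: P1:{B,E} P2:{Q,R}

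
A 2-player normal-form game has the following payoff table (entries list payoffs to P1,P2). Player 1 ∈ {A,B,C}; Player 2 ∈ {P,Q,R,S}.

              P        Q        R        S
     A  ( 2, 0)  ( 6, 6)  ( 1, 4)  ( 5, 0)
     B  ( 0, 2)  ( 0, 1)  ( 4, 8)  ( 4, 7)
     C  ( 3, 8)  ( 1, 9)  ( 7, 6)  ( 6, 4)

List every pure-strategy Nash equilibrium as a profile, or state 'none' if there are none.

(A,P): not NE [P1→C gives 3>2; P2→Q gives 6>0]
(A,Q): NE
(A,R): not NE [P1→C gives 7>1; P2→Q gives 6>4]
(A,S): not NE [P1→C gives 6>5; P2→Q gives 6>0]
(B,P): not NE [P1→C gives 3>0; P2→R gives 8>2]
(B,Q): not NE [P1→A gives 6>0; P2→R gives 8>1]
(B,R): not NE [P1→C gives 7>4]
(B,S): not NE [P1→C gives 6>4; P2→R gives 8>7]
(C,P): not NE [P2→Q gives 9>8]
(C,Q): not NE [P1→A gives 6>1]
(C,R): not NE [P2→Q gives 9>6]
(C,S): not NE [P2→Q gives 9>4]

Nash profiles: (A,Q)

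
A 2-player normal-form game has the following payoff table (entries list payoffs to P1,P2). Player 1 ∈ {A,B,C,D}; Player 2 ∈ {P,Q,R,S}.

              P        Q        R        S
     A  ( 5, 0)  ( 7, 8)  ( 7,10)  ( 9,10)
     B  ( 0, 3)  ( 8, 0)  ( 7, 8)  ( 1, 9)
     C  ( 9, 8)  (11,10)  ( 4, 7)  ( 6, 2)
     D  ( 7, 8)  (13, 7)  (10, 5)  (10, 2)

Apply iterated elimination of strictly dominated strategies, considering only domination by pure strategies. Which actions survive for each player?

Survivors P1:{C,D} P2:{P,Q}

P1 drop A (D beats it: P:7>5 Q:13>7 R:10>7 S:10>9)
P1 drop B (D beats it: P:7>0 Q:13>8 R:10>7 S:10>1)
P2 drop R (P beats it: C:8>7 D:8>5)
P2 drop S (P beats it: C:8>2 D:8>2)
P1→{C,D} P2→{P,Q}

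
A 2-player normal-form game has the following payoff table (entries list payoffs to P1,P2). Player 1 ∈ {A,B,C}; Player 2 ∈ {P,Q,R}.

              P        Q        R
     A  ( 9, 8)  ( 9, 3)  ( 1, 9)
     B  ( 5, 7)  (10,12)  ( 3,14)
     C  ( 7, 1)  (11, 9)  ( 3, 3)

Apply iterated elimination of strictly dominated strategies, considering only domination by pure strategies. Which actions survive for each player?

P2 drop P (R beats it: A:9>8 B:14>7 C:3>1)
P1 drop A (B beats it: Q:10>9 R:3>1)
P1→{B,C} P2→{Q,R}

Survivors P1:{B,C} P2:{Q,R}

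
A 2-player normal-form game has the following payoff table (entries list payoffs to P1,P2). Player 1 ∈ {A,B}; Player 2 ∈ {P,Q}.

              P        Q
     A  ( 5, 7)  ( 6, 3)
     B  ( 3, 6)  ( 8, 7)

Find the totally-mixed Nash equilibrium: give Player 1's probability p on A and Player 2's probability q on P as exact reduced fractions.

P1 mixes 1/5 on A; P2 mixes 1/2 on P

P1 indiff ⇒ q·5+(1-q)·6 = q·3+(1-q)·8 ⇒ q(2) = (1-q)(2) ⇒ q = 1/2
P2 indiff ⇒ p·7+(1-p)·6 = p·3+(1-p)·7 ⇒ p(4) = (1-p)(1) ⇒ p = 1/5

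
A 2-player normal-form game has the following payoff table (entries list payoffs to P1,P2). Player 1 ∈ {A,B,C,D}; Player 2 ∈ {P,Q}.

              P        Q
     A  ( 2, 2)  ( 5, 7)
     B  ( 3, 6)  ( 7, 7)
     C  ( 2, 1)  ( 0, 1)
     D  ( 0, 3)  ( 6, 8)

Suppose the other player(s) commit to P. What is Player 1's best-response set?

u_1(A vs P) = 2
u_1(B vs P) = 3
u_1(C vs P) = 2
u_1(D vs P) = 0
max payoff 3 at {B}

P1 best: {B}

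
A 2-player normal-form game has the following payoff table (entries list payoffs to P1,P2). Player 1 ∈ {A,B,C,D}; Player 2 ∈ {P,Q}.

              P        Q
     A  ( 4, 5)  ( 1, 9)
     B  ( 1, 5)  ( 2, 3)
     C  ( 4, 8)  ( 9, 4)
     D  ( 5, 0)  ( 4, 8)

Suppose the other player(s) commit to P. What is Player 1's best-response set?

BR_1 = {D}

u_1(A vs P) = 4
u_1(B vs P) = 1
u_1(C vs P) = 4
u_1(D vs P) = 5
max payoff 5 at {D}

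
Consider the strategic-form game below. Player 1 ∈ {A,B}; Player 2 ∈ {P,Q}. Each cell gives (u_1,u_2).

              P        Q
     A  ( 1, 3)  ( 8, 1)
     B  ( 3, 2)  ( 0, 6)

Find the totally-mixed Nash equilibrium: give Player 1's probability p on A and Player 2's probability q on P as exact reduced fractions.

P1 indiff ⇒ q·1+(1-q)·8 = q·3+(1-q)·0 ⇒ q(-2) = (1-q)(-8) ⇒ q = 4/5
P2 indiff ⇒ p·3+(1-p)·2 = p·1+(1-p)·6 ⇒ p(2) = (1-p)(4) ⇒ p = 2/3

p=2/3, q=4/5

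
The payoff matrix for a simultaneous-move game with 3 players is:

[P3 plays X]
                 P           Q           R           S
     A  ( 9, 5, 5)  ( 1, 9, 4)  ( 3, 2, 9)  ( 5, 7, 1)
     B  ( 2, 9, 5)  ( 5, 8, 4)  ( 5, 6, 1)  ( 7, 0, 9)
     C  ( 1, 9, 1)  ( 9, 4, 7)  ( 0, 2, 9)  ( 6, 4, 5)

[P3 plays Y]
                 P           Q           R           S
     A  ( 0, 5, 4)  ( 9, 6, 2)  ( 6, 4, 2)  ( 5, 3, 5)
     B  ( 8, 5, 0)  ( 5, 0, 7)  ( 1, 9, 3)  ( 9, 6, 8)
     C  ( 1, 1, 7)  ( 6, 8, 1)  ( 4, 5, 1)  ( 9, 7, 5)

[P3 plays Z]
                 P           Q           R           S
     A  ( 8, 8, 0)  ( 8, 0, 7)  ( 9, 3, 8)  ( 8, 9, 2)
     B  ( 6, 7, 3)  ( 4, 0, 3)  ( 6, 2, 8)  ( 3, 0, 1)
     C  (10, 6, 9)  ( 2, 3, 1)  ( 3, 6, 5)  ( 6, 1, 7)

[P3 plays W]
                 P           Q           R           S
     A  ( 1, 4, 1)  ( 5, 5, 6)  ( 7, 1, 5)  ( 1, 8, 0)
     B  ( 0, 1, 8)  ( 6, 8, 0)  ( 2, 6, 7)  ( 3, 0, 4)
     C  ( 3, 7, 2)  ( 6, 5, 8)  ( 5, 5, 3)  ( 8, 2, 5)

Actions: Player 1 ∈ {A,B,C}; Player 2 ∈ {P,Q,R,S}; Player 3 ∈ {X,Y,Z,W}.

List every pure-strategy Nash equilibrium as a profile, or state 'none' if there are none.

Nash profiles: (C,P,Z)

(A,P,X): not NE [P2→Q gives 9>5]
(A,P,Y): not NE [P1→B gives 8>0; P2→Q gives 6>5; P3→X gives 5>4]
(A,P,Z): not NE [P1→C gives 10>8; P2→S gives 9>8; P3→X gives 5>0]
(A,P,W): not NE [P1→C gives 3>1; P2→S gives 8>4; P3→X gives 5>1]
(A,Q,X): not NE [P1→C gives 9>1; P3→Z gives 7>4]
(A,Q,Y): not NE [P3→Z gives 7>2]
(A,Q,Z): not NE [P2→S gives 9>0]
(A,Q,W): not NE [P1→C gives 6>5; P2→S gives 8>5; P3→Z gives 7>6]
(A,R,X): not NE [P1→B gives 5>3; P2→Q gives 9>2]
(A,R,Y): not NE [P2→Q gives 6>4; P3→X gives 9>2]
(A,R,Z): not NE [P2→S gives 9>3; P3→X gives 9>8]
(A,R,W): not NE [P2→S gives 8>1; P3→X gives 9>5]
(A,S,X): not NE [P1→B gives 7>5; P2→Q gives 9>7; P3→Y gives 5>1]
(A,S,Y): not NE [P1→C gives 9>5; P2→Q gives 6>3]
(A,S,Z): not NE [P3→Y gives 5>2]
(A,S,W): not NE [P1→C gives 8>1; P3→Y gives 5>0]
(B,P,X): not NE [P1→A gives 9>2; P3→W gives 8>5]
(B,P,Y): not NE [P2→R gives 9>5; P3→W gives 8>0]
(B,P,Z): not NE [P1→C gives 10>6; P3→W gives 8>3]
(B,P,W): not NE [P1→C gives 3>0; P2→Q gives 8>1]
(B,Q,X): not NE [P1→C gives 9>5; P2→P gives 9>8; P3→Y gives 7>4]
(B,Q,Y): not NE [P1→A gives 9>5; P2→R gives 9>0]
(B,Q,Z): not NE [P1→A gives 8>4; P2→P gives 7>0; P3→Y gives 7>3]
(B,Q,W): not NE [P3→Y gives 7>0]
(B,R,X): not NE [P2→P gives 9>6; P3→Z gives 8>1]
(B,R,Y): not NE [P1→A gives 6>1; P3→Z gives 8>3]
(B,R,Z): not NE [P1→A gives 9>6; P2→P gives 7>2]
(B,R,W): not NE [P1→A gives 7>2; P2→Q gives 8>6; P3→Z gives 8>7]
(B,S,X): not NE [P2→P gives 9>0]
(B,S,Y): not NE [P2→R gives 9>6; P3→X gives 9>8]
(B,S,Z): not NE [P1→A gives 8>3; P2→P gives 7>0; P3→X gives 9>1]
(B,S,W): not NE [P1→C gives 8>3; P2→Q gives 8>0; P3→X gives 9>4]
(C,P,X): not NE [P1→A gives 9>1; P3→Z gives 9>1]
(C,P,Y): not NE [P1→B gives 8>1; P2→Q gives 8>1; P3→Z gives 9>7]
(C,P,Z): NE
(C,P,W): not NE [P3→Z gives 9>2]
(C,Q,X): not NE [P2→P gives 9>4; P3→W gives 8>7]
(C,Q,Y): not NE [P1→A gives 9>6; P3→W gives 8>1]
(C,Q,Z): not NE [P1→A gives 8>2; P2→R gives 6>3; P3→W gives 8>1]
(C,Q,W): not NE [P2→P gives 7>5]
(C,R,X): not NE [P1→B gives 5>0; P2→P gives 9>2]
(C,R,Y): not NE [P1→A gives 6>4; P2→Q gives 8>5; P3→X gives 9>1]
(C,R,Z): not NE [P1→A gives 9>3; P3→X gives 9>5]
(C,R,W): not NE [P1→A gives 7>5; P2→P gives 7>5; P3→X gives 9>3]
(C,S,X): not NE [P1→B gives 7>6; P2→P gives 9>4; P3→Z gives 7>5]
(C,S,Y): not NE [P2→Q gives 8>7; P3→Z gives 7>5]
(C,S,Z): not NE [P1→A gives 8>6; P2→R gives 6>1]
(C,S,W): not NE [P2→P gives 7>2; P3→Z gives 7>5]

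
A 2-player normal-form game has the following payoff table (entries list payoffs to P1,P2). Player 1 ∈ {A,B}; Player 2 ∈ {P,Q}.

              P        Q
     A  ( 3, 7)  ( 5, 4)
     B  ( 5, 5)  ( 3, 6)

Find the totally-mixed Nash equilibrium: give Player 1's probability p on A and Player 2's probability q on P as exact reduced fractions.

P1 mixes 1/4 on A; P2 mixes 1/2 on P

P1 indiff ⇒ q·3+(1-q)·5 = q·5+(1-q)·3 ⇒ q(-2) = (1-q)(-2) ⇒ q = 1/2
P2 indiff ⇒ p·7+(1-p)·5 = p·4+(1-p)·6 ⇒ p(3) = (1-p)(1) ⇒ p = 1/4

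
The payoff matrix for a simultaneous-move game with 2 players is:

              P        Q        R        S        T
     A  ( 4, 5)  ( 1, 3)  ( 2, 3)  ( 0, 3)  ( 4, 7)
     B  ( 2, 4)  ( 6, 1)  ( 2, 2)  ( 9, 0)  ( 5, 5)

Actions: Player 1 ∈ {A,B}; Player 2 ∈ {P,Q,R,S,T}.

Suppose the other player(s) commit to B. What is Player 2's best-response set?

P2 best: {T}

u_2(P vs B) = 4
u_2(Q vs B) = 1
u_2(R vs B) = 2
u_2(S vs B) = 0
u_2(T vs B) = 5
max payoff 5 at {T}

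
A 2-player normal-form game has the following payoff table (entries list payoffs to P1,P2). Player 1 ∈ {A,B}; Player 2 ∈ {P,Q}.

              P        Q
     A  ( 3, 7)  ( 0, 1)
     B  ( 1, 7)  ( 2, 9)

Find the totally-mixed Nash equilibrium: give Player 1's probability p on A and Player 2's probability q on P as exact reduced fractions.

P1 mixes 1/4 on A; P2 mixes 1/2 on P

P1 indiff ⇒ q·3+(1-q)·0 = q·1+(1-q)·2 ⇒ q(2) = (1-q)(2) ⇒ q = 1/2
P2 indiff ⇒ p·7+(1-p)·7 = p·1+(1-p)·9 ⇒ p(6) = (1-p)(2) ⇒ p = 1/4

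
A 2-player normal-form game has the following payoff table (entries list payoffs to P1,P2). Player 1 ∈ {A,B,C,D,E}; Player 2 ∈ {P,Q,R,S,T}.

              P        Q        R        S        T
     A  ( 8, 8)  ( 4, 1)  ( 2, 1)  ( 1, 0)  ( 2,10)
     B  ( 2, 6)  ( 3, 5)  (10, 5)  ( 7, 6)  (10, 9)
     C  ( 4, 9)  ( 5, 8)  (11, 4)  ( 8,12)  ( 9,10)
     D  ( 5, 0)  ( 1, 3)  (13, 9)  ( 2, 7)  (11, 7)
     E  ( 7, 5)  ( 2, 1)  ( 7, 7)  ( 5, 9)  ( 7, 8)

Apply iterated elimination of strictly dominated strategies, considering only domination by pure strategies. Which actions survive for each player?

Remaining: P1:{B,C,D} P2:{R,S,T}

P2 drop P (T beats it: A:10>8 B:9>6 C:10>9 D:7>0 E:8>5)
P1 drop A (C beats it: Q:5>4 R:11>2 S:8>1 T:9>2)
P1 drop E (B beats it: Q:3>2 R:10>7 S:7>5 T:10>7)
P2 drop Q (S beats it: B:6>5 C:12>8 D:7>3)
P1→{B,C,D} P2→{R,S,T}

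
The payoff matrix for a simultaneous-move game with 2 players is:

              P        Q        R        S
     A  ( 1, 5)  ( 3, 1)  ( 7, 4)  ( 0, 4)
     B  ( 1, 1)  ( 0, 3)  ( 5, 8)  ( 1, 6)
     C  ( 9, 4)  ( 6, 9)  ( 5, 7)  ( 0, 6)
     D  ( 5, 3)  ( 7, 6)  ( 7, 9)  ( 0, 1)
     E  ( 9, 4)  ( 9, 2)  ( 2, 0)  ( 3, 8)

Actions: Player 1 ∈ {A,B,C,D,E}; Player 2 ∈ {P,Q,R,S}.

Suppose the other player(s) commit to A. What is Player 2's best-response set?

P2 best: {P}

u_2(P vs A) = 5
u_2(Q vs A) = 1
u_2(R vs A) = 4
u_2(S vs A) = 4
max payoff 5 at {P}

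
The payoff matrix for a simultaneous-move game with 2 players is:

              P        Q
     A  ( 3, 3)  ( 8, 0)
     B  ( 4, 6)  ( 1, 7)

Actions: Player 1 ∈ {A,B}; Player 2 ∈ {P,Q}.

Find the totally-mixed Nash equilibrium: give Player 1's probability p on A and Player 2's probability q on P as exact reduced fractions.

P1 indiff ⇒ q·3+(1-q)·8 = q·4+(1-q)·1 ⇒ q(-1) = (1-q)(-7) ⇒ q = 7/8
P2 indiff ⇒ p·3+(1-p)·6 = p·0+(1-p)·7 ⇒ p(3) = (1-p)(1) ⇒ p = 1/4

P1 mixes 1/4 on A; P2 mixes 7/8 on P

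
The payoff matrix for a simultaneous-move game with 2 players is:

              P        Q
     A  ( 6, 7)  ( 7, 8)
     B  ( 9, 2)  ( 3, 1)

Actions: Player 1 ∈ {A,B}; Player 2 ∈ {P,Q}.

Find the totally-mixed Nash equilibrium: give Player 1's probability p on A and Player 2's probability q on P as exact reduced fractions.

P1 indiff ⇒ q·6+(1-q)·7 = q·9+(1-q)·3 ⇒ q(-3) = (1-q)(-4) ⇒ q = 4/7
P2 indiff ⇒ p·7+(1-p)·2 = p·8+(1-p)·1 ⇒ p(-1) = (1-p)(-1) ⇒ p = 1/2

p=1/2, q=4/7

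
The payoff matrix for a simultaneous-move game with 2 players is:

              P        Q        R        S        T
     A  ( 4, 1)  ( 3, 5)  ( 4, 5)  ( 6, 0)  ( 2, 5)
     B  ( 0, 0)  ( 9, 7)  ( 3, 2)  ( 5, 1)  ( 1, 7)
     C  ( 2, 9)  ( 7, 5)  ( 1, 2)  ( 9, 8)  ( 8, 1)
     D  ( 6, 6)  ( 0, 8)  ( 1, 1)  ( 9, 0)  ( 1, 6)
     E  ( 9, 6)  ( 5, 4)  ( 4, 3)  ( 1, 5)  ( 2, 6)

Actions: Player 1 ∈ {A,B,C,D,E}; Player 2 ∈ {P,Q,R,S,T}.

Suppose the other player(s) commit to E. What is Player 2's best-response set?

P2 best: {P,T}

u_2(P vs E) = 6
u_2(Q vs E) = 4
u_2(R vs E) = 3
u_2(S vs E) = 5
u_2(T vs E) = 6
max payoff 6 at {P,T}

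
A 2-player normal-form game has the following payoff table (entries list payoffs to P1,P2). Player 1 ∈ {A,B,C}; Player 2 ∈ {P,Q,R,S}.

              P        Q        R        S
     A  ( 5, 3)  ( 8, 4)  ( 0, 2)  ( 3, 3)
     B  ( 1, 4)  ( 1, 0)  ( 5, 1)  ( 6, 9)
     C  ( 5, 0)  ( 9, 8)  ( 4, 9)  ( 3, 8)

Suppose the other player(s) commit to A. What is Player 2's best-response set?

u_2(P vs A) = 3
u_2(Q vs A) = 4
u_2(R vs A) = 2
u_2(S vs A) = 3
max payoff 4 at {Q}

BR_2 = {Q}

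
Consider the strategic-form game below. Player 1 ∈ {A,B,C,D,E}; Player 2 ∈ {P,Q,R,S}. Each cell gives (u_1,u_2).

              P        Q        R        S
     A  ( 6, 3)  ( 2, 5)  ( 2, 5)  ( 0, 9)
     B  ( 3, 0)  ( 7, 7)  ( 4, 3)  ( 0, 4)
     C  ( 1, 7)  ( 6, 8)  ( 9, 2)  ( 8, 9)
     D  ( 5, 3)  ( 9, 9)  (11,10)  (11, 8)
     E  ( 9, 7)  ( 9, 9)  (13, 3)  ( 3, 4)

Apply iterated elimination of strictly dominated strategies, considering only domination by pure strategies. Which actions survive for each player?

Remaining: P1:{D,E} P2:{Q,R}

P1 drop A (E beats it: P:9>6 Q:9>2 R:13>2 S:3>0)
P1 drop B (D beats it: P:5>3 Q:9>7 R:11>4 S:11>0)
P1 drop C (D beats it: P:5>1 Q:9>6 R:11>9 S:11>8)
P2 drop P (Q beats it: D:9>3 E:9>7)
P2 drop S (Q beats it: D:9>8 E:9>4)
P1→{D,E} P2→{Q,R}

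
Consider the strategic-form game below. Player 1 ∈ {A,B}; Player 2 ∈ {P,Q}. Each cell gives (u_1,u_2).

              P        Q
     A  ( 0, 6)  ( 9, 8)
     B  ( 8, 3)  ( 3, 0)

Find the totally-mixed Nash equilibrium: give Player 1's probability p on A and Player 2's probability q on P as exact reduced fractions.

P1 indiff ⇒ q·0+(1-q)·9 = q·8+(1-q)·3 ⇒ q(-8) = (1-q)(-6) ⇒ q = 3/7
P2 indiff ⇒ p·6+(1-p)·3 = p·8+(1-p)·0 ⇒ p(-2) = (1-p)(-3) ⇒ p = 3/5

p=3/5, q=3/7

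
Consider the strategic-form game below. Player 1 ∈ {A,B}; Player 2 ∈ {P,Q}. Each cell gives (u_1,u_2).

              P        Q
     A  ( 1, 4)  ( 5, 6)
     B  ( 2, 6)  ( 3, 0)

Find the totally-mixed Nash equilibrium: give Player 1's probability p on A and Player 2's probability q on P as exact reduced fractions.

P1 indiff ⇒ q·1+(1-q)·5 = q·2+(1-q)·3 ⇒ q(-1) = (1-q)(-2) ⇒ q = 2/3
P2 indiff ⇒ p·4+(1-p)·6 = p·6+(1-p)·0 ⇒ p(-2) = (1-p)(-6) ⇒ p = 3/4

(p,q) = (3/4, 2/3)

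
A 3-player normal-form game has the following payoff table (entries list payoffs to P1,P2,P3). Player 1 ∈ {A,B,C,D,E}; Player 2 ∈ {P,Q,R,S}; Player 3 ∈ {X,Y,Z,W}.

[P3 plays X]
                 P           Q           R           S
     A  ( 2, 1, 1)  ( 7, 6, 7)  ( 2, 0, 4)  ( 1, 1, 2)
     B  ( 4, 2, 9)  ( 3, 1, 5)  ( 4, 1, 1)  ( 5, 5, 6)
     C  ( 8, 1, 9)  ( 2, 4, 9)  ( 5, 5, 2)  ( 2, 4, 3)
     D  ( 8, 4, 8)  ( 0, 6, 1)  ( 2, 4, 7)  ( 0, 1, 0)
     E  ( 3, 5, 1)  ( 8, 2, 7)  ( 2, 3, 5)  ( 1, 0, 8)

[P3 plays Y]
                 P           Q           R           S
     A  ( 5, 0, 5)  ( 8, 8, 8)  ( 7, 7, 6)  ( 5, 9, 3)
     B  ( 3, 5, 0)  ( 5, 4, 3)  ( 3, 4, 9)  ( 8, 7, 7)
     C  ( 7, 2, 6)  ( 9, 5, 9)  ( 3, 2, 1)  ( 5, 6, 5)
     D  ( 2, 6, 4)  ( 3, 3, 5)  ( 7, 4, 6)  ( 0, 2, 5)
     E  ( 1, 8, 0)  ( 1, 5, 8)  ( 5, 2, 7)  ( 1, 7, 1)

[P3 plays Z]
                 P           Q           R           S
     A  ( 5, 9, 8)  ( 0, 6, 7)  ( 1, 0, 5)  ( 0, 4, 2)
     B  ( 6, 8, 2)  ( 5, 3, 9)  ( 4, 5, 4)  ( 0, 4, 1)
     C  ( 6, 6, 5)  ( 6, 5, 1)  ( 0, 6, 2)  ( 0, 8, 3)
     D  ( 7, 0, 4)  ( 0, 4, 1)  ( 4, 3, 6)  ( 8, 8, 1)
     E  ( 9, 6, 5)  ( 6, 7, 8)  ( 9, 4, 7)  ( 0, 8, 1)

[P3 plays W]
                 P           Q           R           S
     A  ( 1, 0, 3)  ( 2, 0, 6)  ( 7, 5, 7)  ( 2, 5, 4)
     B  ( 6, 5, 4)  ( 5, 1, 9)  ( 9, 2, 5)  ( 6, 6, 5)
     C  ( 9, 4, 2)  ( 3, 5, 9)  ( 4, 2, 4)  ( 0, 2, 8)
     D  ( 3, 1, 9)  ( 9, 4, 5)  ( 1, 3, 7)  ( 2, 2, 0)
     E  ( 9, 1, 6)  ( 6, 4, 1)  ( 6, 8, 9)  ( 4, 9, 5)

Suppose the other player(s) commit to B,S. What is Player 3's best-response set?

P3 best: {Y}

u_3(X vs B,S) = 6
u_3(Y vs B,S) = 7
u_3(Z vs B,S) = 1
u_3(W vs B,S) = 5
max payoff 7 at {Y}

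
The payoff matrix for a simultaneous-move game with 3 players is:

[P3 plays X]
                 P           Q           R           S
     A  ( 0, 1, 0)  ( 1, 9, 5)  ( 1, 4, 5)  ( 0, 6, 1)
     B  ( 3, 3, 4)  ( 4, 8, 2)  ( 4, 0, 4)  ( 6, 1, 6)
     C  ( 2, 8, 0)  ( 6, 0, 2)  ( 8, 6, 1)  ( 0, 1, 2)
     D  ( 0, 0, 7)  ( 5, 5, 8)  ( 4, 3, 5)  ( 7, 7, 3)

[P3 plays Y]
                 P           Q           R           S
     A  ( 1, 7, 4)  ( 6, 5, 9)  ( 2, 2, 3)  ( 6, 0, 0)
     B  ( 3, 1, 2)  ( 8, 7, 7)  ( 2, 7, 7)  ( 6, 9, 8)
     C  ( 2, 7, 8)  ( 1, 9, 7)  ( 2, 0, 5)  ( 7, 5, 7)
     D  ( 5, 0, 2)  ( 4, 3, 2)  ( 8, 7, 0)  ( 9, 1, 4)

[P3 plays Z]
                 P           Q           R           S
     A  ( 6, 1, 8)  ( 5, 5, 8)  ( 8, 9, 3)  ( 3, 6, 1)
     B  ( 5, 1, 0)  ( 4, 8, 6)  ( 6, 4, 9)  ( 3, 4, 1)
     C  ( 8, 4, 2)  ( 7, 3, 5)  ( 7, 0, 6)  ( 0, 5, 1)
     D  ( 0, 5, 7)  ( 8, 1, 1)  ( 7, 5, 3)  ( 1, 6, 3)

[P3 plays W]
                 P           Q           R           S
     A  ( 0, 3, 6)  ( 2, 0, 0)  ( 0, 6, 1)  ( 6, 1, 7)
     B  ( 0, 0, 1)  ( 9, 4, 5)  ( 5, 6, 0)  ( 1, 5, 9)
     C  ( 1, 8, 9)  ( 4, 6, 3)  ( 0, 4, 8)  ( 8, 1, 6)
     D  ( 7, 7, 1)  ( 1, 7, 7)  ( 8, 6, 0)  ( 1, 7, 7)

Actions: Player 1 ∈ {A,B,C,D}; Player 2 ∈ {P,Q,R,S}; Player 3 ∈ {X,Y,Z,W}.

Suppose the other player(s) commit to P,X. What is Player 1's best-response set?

BR_1 = {B}

u_1(A vs P,X) = 0
u_1(B vs P,X) = 3
u_1(C vs P,X) = 2
u_1(D vs P,X) = 0
max payoff 3 at {B}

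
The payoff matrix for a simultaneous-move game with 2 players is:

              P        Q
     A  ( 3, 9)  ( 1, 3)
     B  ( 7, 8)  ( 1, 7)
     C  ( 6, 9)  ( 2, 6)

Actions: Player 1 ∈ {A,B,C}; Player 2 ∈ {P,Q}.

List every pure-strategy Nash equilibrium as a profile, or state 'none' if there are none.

(A,P): not NE [P1→B gives 7>3]
(A,Q): not NE [P1→C gives 2>1; P2→P gives 9>3]
(B,P): NE
(B,Q): not NE [P1→C gives 2>1; P2→P gives 8>7]
(C,P): not NE [P1→B gives 7>6]
(C,Q): not NE [P2→P gives 9>6]

PSNE = {(B,P)}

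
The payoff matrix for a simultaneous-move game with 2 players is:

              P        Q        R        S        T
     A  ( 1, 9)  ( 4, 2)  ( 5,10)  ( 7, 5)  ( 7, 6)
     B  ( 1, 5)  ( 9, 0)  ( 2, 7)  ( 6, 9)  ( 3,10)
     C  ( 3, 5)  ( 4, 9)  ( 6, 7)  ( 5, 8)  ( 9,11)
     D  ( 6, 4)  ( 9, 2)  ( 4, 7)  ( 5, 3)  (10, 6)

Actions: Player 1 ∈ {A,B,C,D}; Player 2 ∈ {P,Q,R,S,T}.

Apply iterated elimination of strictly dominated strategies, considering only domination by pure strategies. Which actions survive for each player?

Remaining: P1:{C,D} P2:{R,T}

P2 drop P (R beats it: A:10>9 B:7>5 C:7>5 D:7>4)
P2 drop Q (T beats it: A:6>2 B:10>0 C:11>9 D:6>2)
P1 drop B (A beats it: R:5>2 S:7>6 T:7>3)
P2 drop S (T beats it: A:6>5 C:11>8 D:6>3)
P1 drop A (C beats it: R:6>5 T:9>7)
P1→{C,D} P2→{R,T}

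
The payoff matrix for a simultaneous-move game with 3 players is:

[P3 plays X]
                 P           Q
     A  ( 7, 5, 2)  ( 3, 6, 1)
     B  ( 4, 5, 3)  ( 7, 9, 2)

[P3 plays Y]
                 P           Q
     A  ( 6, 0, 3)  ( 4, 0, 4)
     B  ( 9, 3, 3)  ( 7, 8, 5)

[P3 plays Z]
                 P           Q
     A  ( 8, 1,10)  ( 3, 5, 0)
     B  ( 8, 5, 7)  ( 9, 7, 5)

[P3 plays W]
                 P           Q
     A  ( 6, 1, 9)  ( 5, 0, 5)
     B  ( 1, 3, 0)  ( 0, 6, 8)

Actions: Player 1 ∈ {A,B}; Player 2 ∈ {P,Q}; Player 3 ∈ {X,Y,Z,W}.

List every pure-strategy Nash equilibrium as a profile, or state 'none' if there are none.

(A,P,X): not NE [P2→Q gives 6>5; P3→Z gives 10>2]
(A,P,Y): not NE [P1→B gives 9>6; P3→Z gives 10>3]
(A,P,Z): not NE [P2→Q gives 5>1]
(A,P,W): not NE [P3→Z gives 10>9]
(A,Q,X): not NE [P1→B gives 7>3; P3→W gives 5>1]
(A,Q,Y): not NE [P1→B gives 7>4; P3→W gives 5>4]
(A,Q,Z): not NE [P1→B gives 9>3; P3→W gives 5>0]
(A,Q,W): not NE [P2→P gives 1>0]
(B,P,X): not NE [P1→A gives 7>4; P2→Q gives 9>5; P3→Z gives 7>3]
(B,P,Y): not NE [P2→Q gives 8>3; P3→Z gives 7>3]
(B,P,Z): not NE [P2→Q gives 7>5]
(B,P,W): not NE [P1→A gives 6>1; P2→Q gives 6>3; P3→Z gives 7>0]
(B,Q,X): not NE [P3→W gives 8>2]
(B,Q,Y): not NE [P3→W gives 8>5]
(B,Q,Z): not NE [P3→W gives 8>5]
(B,Q,W): not NE [P1→A gives 5>0]

PSNE: ∅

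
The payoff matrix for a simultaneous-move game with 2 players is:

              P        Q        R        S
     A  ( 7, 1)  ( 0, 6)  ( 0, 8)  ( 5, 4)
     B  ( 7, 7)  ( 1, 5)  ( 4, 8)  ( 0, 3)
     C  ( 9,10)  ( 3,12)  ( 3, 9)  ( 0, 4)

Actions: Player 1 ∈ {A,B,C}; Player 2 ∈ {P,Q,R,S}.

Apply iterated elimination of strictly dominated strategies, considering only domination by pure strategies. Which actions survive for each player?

P2 drop S (Q beats it: A:6>4 B:5>3 C:12>4)
P1 drop A (C beats it: P:9>7 Q:3>0 R:3>0)
P1→{B,C} P2→{P,Q,R}

IESDS → P1:{B,C} P2:{P,Q,R}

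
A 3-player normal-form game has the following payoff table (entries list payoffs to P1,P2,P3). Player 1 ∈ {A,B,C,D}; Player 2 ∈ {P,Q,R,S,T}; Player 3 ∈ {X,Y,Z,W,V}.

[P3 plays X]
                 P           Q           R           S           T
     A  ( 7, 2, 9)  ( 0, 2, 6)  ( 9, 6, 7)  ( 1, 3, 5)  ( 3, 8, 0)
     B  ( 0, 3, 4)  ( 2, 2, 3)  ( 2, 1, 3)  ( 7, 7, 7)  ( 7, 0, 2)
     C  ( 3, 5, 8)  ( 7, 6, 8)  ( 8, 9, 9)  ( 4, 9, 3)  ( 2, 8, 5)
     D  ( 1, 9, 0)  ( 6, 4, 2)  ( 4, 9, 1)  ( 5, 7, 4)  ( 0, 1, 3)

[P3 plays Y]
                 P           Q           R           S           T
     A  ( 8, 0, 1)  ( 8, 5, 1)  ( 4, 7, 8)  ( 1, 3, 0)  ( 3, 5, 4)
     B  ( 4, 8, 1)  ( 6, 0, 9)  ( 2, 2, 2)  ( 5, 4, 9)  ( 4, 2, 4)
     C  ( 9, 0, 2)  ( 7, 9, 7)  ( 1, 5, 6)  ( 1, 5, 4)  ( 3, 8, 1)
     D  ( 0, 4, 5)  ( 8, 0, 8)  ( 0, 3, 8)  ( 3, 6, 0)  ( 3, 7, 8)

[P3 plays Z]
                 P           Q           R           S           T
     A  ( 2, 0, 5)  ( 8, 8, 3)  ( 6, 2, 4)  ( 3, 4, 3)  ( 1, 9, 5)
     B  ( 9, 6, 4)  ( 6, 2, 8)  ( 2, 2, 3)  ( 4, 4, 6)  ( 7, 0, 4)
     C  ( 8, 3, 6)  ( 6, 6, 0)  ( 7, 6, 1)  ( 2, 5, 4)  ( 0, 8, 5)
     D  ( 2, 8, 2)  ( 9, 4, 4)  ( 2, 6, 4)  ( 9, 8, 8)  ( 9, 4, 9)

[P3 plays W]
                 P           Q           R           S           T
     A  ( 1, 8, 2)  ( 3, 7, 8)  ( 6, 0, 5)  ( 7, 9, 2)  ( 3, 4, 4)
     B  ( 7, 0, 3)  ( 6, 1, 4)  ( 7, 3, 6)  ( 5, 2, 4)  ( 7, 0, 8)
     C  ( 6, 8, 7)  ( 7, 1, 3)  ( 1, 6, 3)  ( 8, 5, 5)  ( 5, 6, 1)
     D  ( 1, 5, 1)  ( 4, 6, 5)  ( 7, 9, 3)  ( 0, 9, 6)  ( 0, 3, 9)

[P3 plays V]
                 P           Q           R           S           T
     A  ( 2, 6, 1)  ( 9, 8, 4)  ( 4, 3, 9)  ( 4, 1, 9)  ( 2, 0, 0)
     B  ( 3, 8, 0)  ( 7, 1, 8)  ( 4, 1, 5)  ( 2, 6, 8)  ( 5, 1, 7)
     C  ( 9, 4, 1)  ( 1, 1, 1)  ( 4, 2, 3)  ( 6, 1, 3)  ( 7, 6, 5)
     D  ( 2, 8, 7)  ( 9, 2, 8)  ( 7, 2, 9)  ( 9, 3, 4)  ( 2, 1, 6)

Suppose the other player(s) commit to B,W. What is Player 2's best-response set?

u_2(P vs B,W) = 0
u_2(Q vs B,W) = 1
u_2(R vs B,W) = 3
u_2(S vs B,W) = 2
u_2(T vs B,W) = 0
max payoff 3 at {R}

BR_2 = {R}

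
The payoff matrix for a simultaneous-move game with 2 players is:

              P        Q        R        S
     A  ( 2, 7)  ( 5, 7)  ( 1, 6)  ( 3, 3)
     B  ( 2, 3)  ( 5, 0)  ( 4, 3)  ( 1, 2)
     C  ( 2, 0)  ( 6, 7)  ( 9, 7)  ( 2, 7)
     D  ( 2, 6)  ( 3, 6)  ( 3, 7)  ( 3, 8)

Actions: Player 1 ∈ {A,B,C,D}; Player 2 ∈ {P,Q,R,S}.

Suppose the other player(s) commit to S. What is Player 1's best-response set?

P1 best: {A,D}

u_1(A vs S) = 3
u_1(B vs S) = 1
u_1(C vs S) = 2
u_1(D vs S) = 3
max payoff 3 at {A,D}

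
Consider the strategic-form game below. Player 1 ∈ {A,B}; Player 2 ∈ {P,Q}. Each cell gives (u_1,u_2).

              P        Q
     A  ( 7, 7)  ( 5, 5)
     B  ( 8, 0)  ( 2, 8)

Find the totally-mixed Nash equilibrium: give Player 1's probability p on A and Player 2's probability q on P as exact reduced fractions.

p=4/5, q=3/4

P1 indiff ⇒ q·7+(1-q)·5 = q·8+(1-q)·2 ⇒ q(-1) = (1-q)(-3) ⇒ q = 3/4
P2 indiff ⇒ p·7+(1-p)·0 = p·5+(1-p)·8 ⇒ p(2) = (1-p)(8) ⇒ p = 4/5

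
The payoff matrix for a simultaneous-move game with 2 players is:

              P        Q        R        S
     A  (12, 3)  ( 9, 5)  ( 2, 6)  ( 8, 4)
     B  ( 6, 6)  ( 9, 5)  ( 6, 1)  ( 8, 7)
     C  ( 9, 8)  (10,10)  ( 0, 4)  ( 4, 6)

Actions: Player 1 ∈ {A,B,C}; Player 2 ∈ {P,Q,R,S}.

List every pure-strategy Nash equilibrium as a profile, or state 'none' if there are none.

NE set: (B,S), (C,Q)

(A,P): not NE [P2→R gives 6>3]
(A,Q): not NE [P1→C gives 10>9; P2→R gives 6>5]
(A,R): not NE [P1→B gives 6>2]
(A,S): not NE [P2→R gives 6>4]
(B,P): not NE [P1→A gives 12>6; P2→S gives 7>6]
(B,Q): not NE [P1→C gives 10>9; P2→S gives 7>5]
(B,R): not NE [P2→S gives 7>1]
(B,S): NE
(C,P): not NE [P1→A gives 12>9; P2→Q gives 10>8]
(C,Q): NE
(C,R): not NE [P1→B gives 6>0; P2→Q gives 10>4]
(C,S): not NE [P1→B gives 8>4; P2→Q gives 10>6]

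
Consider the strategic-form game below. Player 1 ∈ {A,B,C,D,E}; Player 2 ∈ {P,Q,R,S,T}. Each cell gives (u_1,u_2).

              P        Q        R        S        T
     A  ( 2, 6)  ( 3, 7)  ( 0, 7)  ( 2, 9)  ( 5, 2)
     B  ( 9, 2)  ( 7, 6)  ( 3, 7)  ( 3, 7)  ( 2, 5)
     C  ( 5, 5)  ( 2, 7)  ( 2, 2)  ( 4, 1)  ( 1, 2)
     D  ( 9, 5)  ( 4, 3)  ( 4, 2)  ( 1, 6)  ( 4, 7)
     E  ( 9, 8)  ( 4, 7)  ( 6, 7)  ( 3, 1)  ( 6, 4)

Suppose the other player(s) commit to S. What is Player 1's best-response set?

u_1(A vs S) = 2
u_1(B vs S) = 3
u_1(C vs S) = 4
u_1(D vs S) = 1
u_1(E vs S) = 3
max payoff 4 at {C}

BR_1 = {C}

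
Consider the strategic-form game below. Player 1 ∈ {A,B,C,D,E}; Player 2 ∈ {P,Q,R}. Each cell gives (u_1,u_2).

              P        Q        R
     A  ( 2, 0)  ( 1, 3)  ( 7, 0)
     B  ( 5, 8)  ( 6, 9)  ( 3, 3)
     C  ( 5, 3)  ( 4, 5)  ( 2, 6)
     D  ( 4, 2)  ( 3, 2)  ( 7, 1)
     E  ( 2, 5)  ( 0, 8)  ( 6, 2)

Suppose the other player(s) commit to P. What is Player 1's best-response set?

BR_1 = {B,C}

u_1(A vs P) = 2
u_1(B vs P) = 5
u_1(C vs P) = 5
u_1(D vs P) = 4
u_1(E vs P) = 2
max payoff 5 at {B,C}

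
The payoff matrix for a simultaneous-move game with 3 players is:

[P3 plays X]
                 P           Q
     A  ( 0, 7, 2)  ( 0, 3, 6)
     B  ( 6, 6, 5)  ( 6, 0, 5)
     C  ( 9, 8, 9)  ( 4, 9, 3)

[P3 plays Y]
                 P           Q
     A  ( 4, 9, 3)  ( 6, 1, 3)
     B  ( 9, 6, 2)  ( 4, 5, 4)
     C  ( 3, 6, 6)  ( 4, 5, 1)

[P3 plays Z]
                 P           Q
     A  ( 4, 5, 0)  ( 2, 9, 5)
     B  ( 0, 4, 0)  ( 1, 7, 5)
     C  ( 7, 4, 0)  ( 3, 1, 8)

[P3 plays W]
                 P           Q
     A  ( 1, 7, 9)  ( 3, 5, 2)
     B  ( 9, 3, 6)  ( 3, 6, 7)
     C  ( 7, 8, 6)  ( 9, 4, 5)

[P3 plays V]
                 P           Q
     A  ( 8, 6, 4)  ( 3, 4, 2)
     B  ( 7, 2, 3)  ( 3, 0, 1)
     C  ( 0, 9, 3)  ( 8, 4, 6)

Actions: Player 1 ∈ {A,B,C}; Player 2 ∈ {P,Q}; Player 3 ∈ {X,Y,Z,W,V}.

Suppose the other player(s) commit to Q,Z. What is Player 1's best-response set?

P1 best: {C}

u_1(A vs Q,Z) = 2
u_1(B vs Q,Z) = 1
u_1(C vs Q,Z) = 3
max payoff 3 at {C}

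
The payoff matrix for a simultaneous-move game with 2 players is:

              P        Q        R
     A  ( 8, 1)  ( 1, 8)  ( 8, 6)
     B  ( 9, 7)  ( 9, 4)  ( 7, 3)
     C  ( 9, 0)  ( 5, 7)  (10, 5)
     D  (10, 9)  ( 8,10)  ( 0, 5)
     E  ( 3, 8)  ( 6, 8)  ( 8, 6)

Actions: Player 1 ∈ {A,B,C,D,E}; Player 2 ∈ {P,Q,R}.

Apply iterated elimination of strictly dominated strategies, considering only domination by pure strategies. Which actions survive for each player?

P1 drop A (C beats it: P:9>8 Q:5>1 R:10>8)
P2 drop R (Q beats it: B:4>3 C:7>5 D:10>5 E:8>6)
P1 drop C (D beats it: P:10>9 Q:8>5)
P1 drop E (B beats it: P:9>3 Q:9>6)
P1→{B,D} P2→{P,Q}

Survivors P1:{B,D} P2:{P,Q}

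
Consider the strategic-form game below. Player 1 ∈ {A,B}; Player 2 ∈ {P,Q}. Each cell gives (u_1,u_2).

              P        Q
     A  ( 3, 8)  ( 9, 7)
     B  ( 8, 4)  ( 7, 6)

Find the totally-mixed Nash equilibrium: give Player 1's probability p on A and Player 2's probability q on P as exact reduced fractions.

P1 indiff ⇒ q·3+(1-q)·9 = q·8+(1-q)·7 ⇒ q(-5) = (1-q)(-2) ⇒ q = 2/7
P2 indiff ⇒ p·8+(1-p)·4 = p·7+(1-p)·6 ⇒ p(1) = (1-p)(2) ⇒ p = 2/3

p=2/3, q=2/7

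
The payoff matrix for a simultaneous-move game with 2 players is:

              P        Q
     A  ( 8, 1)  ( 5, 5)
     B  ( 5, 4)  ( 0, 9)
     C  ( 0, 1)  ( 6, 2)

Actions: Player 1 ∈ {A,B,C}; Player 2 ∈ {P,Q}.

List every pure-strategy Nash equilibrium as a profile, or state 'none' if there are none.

(A,P): not NE [P2→Q gives 5>1]
(A,Q): not NE [P1→C gives 6>5]
(B,P): not NE [P1→A gives 8>5; P2→Q gives 9>4]
(B,Q): not NE [P1→C gives 6>0]
(C,P): not NE [P1→A gives 8>0; P2→Q gives 2>1]
(C,Q): NE

PSNE = {(C,Q)}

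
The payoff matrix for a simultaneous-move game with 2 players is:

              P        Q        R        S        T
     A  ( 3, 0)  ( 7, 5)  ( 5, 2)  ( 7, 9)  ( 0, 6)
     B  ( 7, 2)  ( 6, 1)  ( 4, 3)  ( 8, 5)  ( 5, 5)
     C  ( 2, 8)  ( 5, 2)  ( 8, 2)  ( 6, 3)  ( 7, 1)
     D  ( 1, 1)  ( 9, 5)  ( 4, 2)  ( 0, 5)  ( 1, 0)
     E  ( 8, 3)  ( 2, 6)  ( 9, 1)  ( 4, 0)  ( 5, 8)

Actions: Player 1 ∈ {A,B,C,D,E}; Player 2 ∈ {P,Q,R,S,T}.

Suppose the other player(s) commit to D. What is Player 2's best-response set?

argmax u_2 = {Q,S}

u_2(P vs D) = 1
u_2(Q vs D) = 5
u_2(R vs D) = 2
u_2(S vs D) = 5
u_2(T vs D) = 0
max payoff 5 at {Q,S}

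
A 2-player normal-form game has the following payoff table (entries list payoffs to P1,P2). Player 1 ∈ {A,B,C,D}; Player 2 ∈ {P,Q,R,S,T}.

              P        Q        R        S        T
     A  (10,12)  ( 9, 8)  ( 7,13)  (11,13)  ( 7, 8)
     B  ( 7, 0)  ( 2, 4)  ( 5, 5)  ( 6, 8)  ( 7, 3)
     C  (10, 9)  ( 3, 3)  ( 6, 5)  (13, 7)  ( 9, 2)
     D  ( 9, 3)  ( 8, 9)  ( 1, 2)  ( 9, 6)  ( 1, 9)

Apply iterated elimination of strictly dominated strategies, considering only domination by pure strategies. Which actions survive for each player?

P1 drop B (C beats it: P:10>7 Q:3>2 R:6>5 S:13>6 T:9>7)
P1 drop D (A beats it: P:10>9 Q:9>8 R:7>1 S:11>9 T:7>1)
P2 drop Q (P beats it: A:12>8 C:9>3)
P2 drop T (P beats it: A:12>8 C:9>2)
P1→{A,C} P2→{P,R,S}

Remaining: P1:{A,C} P2:{P,R,S}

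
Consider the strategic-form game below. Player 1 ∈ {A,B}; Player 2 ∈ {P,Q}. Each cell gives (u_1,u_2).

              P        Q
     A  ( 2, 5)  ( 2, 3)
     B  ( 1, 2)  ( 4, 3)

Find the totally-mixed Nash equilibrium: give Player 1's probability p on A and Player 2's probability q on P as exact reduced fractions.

(p,q) = (1/3, 2/3)

P1 indiff ⇒ q·2+(1-q)·2 = q·1+(1-q)·4 ⇒ q(1) = (1-q)(2) ⇒ q = 2/3
P2 indiff ⇒ p·5+(1-p)·2 = p·3+(1-p)·3 ⇒ p(2) = (1-p)(1) ⇒ p = 1/3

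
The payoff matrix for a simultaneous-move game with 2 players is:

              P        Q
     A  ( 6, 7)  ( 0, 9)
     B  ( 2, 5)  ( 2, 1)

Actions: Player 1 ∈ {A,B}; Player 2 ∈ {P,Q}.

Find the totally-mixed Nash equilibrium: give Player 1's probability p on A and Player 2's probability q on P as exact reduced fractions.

P1 indiff ⇒ q·6+(1-q)·0 = q·2+(1-q)·2 ⇒ q(4) = (1-q)(2) ⇒ q = 1/3
P2 indiff ⇒ p·7+(1-p)·5 = p·9+(1-p)·1 ⇒ p(-2) = (1-p)(-4) ⇒ p = 2/3

p=2/3, q=1/3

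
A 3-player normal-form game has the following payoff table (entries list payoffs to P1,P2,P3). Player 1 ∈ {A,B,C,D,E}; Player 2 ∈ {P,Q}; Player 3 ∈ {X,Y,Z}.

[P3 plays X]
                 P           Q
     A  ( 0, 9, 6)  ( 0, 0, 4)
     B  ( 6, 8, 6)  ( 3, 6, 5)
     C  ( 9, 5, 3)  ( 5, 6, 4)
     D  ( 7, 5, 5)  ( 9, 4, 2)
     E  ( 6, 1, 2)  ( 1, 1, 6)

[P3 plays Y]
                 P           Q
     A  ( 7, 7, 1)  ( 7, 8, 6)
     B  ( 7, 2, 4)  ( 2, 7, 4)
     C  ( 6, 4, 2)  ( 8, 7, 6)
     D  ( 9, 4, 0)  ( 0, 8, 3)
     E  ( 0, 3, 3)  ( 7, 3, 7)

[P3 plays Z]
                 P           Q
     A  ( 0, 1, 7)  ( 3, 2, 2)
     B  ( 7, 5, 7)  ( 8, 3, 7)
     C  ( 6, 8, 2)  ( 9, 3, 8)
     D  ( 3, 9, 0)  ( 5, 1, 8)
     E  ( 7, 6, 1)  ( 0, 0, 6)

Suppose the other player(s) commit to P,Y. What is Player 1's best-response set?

BR_1 = {D}

u_1(A vs P,Y) = 7
u_1(B vs P,Y) = 7
u_1(C vs P,Y) = 6
u_1(D vs P,Y) = 9
u_1(E vs P,Y) = 0
max payoff 9 at {D}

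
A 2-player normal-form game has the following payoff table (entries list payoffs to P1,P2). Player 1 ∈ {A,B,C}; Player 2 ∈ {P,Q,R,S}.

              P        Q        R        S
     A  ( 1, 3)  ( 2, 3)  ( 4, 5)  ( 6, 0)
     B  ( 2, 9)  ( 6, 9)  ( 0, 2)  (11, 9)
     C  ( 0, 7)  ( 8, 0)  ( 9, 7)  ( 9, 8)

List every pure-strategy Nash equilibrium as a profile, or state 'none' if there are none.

(A,P): not NE [P1→B gives 2>1; P2→R gives 5>3]
(A,Q): not NE [P1→C gives 8>2; P2→R gives 5>3]
(A,R): not NE [P1→C gives 9>4]
(A,S): not NE [P1→B gives 11>6; P2→R gives 5>0]
(B,P): NE
(B,Q): not NE [P1→C gives 8>6]
(B,R): not NE [P1→C gives 9>0; P2→S gives 9>2]
(B,S): NE
(C,P): not NE [P1→B gives 2>0; P2→S gives 8>7]
(C,Q): not NE [P2→S gives 8>0]
(C,R): not NE [P2→S gives 8>7]
(C,S): not NE [P1→B gives 11>9]

PSNE = {(B,P), (B,S)}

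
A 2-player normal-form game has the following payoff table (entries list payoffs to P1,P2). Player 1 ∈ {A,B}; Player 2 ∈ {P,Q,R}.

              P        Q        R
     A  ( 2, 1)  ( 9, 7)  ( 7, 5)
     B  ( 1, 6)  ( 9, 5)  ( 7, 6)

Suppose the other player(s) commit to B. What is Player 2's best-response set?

argmax u_2 = {P,R}

u_2(P vs B) = 6
u_2(Q vs B) = 5
u_2(R vs B) = 6
max payoff 6 at {P,R}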